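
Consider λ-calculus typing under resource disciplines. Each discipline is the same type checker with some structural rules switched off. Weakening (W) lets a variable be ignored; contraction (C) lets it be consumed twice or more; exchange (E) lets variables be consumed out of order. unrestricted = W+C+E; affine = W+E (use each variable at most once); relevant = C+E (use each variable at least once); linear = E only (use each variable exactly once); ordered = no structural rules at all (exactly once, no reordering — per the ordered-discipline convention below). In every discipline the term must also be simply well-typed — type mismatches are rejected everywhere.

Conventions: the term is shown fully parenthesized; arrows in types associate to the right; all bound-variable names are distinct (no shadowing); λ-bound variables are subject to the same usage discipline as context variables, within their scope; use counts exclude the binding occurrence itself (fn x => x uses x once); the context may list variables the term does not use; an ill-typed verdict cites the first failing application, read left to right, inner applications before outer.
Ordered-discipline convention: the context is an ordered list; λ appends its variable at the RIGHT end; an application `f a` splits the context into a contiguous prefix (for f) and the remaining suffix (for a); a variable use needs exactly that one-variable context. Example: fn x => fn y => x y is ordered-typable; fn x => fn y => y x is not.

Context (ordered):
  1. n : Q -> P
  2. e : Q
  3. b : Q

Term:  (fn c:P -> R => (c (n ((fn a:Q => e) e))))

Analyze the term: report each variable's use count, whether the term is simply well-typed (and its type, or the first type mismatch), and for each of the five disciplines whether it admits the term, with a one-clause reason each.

usage: n=1, e=2, b=0, c (λ-bound)=1, a (λ-bound)=0
order of uses: c, n, e, e
typing: well-typed at (P -> R) -> R
ordered: ✗ — needs contraction — e ×2; needs weakening: b, a unused
linear: ✗ — needs contraction — e ×2; needs weakening: b, a unused
affine: ✗ — needs contraction — e ×2
relevant: ✗ — needs weakening: b, a unused
unrestricted: ✓ — simply typable at (P -> R) -> R; W, C, E all held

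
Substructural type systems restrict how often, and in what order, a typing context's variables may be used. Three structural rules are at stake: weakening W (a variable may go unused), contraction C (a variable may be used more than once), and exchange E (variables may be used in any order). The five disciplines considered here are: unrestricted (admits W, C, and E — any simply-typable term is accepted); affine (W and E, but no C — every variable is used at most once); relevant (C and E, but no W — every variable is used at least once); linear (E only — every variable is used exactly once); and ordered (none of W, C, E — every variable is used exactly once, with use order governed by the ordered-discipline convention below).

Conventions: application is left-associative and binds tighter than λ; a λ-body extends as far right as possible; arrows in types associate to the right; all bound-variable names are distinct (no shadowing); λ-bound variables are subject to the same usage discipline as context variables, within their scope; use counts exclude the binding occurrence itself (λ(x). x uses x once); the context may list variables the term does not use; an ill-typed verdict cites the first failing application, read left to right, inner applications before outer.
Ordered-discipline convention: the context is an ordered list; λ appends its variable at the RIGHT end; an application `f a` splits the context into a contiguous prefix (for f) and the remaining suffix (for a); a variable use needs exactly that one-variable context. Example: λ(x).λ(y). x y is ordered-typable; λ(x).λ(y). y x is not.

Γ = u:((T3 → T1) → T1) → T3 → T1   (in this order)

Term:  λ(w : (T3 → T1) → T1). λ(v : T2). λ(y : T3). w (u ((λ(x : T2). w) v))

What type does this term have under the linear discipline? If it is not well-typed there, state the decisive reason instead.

not well-typed under linear — repeated use of w ×2; y, x never used (weakening)
variable uses: u: 1; w [bound]: 2; v [bound]: 1; y [bound]: 0; x [bound]: 0
uses in reading order: w, u, w, v
typing: well-typed at ((T3 → T1) → T1) → T2 → T3 → T1
per-discipline verdicts: ordered ✗; linear ✗; affine ✗; relevant ✗; unrestricted ✓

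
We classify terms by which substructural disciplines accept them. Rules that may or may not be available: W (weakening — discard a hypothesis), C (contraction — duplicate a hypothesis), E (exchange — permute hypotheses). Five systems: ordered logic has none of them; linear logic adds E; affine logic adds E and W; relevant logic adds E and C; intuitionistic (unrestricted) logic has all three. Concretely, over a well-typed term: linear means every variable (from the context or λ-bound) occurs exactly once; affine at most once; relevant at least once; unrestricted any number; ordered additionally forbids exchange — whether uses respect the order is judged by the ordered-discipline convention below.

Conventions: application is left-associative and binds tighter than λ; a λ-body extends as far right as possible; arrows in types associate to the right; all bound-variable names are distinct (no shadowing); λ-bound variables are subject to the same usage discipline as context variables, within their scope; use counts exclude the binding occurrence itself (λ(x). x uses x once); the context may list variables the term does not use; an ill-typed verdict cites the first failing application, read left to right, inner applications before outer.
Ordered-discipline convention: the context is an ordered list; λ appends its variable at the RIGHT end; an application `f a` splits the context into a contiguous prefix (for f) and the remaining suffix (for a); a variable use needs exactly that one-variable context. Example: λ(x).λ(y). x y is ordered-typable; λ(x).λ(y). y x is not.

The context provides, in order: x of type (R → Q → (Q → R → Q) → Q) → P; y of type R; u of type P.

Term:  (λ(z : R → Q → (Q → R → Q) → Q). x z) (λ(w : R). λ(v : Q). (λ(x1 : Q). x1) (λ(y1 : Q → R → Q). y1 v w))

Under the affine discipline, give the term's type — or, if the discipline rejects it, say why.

not well-typed under affine — a type mismatch blocks all five
variable uses: x ×1; y ×0; u ×0; z (λ-bound) ×1; w (λ-bound) ×1; v (λ-bound) ×1; x1 (λ-bound) ×1; y1 (λ-bound) ×1
left-to-right use order: x, z, x1, y1, v, w
typing: ill-typed: an application expects Q but receives (Q → R → Q) → Q
all disciplines: ordered ✗ | linear ✗ | affine ✗ | relevant ✗ | unrestricted ✗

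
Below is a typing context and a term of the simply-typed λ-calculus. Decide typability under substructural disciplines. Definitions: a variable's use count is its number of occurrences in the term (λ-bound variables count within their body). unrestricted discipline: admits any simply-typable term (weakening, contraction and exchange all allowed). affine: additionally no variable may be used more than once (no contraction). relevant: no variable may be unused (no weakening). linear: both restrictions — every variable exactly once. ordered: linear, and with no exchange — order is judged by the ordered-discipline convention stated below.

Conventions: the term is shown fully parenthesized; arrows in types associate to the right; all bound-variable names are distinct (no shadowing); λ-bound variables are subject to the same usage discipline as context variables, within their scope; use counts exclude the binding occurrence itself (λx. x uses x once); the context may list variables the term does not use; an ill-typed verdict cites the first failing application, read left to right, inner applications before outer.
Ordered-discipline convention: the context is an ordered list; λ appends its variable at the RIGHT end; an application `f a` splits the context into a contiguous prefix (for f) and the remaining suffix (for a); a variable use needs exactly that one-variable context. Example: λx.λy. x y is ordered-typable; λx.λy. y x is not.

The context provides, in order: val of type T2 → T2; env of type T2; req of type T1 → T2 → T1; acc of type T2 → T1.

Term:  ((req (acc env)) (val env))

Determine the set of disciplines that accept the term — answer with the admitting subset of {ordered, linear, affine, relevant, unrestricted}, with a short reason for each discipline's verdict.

accepted by: relevant, unrestricted
counts: val=1; env=2; req=1; acc=1
left-to-right use order: req, acc, env, val, env
typing: ✓ — T1
ordered: ✗, env ×2 used more than once (contraction)
linear: ✗, env ×2 used more than once (contraction)
affine: ✗, env ×2 used more than once (contraction)
relevant: ✓, at least one use each (val, env, req, acc)
unrestricted: ✓, well-typed at T1; no restrictions here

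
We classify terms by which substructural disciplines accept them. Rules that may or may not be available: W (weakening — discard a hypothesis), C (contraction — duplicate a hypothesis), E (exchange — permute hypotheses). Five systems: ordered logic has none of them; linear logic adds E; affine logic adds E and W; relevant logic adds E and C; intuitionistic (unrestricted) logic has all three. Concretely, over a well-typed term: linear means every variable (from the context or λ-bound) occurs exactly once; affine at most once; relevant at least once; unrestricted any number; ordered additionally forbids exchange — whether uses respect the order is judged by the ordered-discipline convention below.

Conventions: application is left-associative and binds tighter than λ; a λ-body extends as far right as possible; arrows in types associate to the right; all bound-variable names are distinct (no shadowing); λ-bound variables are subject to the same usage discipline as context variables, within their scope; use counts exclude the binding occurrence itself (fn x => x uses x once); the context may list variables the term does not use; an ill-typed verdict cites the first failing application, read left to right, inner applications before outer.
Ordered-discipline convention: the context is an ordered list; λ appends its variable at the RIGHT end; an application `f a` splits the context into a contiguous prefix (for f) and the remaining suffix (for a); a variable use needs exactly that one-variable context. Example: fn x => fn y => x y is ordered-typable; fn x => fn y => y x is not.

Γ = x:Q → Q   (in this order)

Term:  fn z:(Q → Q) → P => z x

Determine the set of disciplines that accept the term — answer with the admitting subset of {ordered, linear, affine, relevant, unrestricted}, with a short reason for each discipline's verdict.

accepted by: linear, affine, relevant, unrestricted
counts: x=1; z (λ-bound)=1
order of uses: z, x
typing: the term checks, with type ((Q → Q) → P) → P
ordered: ✗ — needs exchange: uses follow z, x
linear: ✓ — exactly-once usage across x, z
affine: ✓ — no duplicate uses among x, z
relevant: ✓ — every one of x, z appears
unrestricted: ✓ — type-checks (((Q → Q) → P) → P) and nothing is barred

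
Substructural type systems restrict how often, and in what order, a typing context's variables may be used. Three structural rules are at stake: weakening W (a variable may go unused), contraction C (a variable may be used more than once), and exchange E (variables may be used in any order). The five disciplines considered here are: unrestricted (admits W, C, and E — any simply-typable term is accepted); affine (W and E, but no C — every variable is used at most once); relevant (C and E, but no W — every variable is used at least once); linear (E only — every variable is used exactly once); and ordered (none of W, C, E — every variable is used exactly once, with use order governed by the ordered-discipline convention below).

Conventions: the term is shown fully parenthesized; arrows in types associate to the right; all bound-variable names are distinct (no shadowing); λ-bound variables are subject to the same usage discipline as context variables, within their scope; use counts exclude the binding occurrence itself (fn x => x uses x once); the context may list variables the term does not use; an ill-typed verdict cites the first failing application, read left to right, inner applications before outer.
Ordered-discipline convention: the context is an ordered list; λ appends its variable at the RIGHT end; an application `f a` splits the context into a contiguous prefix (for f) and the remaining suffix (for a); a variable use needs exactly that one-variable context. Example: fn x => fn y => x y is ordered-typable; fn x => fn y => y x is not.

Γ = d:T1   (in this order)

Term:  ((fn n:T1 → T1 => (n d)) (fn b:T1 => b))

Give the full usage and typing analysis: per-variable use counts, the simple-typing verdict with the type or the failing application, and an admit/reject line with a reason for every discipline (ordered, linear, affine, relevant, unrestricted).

variable uses: d: 1×, n (bound): 1×, b (bound): 1×
order of uses: n, d, b
typing: well-typed at T1
ordered: ✗ — needs exchange: uses follow n, d, b
linear: ✓ — d, n, b: one use apiece
affine: ✓ — at most one use each (d, n, b)
relevant: ✓ — d, n, b: all used, weakening unneeded
unrestricted: ✓ — typability at T1 is all that's needed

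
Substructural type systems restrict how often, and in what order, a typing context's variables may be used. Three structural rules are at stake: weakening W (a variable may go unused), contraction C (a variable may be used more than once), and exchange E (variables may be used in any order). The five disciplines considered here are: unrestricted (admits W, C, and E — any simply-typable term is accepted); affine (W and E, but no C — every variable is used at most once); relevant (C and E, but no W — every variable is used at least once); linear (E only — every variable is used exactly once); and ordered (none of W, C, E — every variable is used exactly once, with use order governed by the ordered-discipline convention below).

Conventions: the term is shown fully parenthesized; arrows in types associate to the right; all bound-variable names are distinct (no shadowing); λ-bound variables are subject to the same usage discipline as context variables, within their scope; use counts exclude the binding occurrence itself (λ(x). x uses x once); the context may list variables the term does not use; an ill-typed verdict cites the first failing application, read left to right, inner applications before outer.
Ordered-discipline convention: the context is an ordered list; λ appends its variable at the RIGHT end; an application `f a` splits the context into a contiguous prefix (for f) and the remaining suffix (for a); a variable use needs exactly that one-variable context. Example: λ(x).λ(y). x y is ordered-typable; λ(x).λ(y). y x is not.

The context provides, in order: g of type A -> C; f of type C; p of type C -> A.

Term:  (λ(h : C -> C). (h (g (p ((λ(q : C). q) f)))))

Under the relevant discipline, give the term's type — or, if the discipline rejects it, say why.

term : (C -> C) -> C
usage: g=1; f=1; p=1; h (λ-bound)=1; q (λ-bound)=1
order of uses: h, g, p, q, f
typing: ✓ — (C -> C) -> C
per-discipline verdicts: ordered ✗, linear ✓, affine ✓, relevant ✓, unrestricted ✓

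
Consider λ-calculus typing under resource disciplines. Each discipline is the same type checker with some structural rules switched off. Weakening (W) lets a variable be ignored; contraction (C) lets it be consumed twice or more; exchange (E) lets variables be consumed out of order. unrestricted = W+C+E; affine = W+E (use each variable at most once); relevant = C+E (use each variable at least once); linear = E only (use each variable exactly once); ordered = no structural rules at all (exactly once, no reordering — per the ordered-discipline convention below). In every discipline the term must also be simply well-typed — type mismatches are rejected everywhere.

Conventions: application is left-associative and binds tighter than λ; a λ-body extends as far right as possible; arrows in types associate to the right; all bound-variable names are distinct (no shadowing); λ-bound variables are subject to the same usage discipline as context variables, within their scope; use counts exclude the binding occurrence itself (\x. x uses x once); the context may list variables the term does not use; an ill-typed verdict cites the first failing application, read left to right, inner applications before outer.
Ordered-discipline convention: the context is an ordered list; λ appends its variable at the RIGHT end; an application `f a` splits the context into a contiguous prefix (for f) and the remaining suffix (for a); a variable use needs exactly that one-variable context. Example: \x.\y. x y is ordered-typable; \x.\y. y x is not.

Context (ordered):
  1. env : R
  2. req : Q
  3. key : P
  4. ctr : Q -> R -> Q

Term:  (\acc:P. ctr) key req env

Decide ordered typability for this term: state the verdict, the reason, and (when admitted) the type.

no — unused: acc — weakening required
usage: env: 1×, req: 1×, key: 1×, ctr: 1×, acc [bound]: 0×
uses in reading order: ctr, key, req, env
typing: well-typed at Q
all disciplines: ordered ✗ | linear ✗ | affine ✓ | relevant ✗ | unrestricted ✓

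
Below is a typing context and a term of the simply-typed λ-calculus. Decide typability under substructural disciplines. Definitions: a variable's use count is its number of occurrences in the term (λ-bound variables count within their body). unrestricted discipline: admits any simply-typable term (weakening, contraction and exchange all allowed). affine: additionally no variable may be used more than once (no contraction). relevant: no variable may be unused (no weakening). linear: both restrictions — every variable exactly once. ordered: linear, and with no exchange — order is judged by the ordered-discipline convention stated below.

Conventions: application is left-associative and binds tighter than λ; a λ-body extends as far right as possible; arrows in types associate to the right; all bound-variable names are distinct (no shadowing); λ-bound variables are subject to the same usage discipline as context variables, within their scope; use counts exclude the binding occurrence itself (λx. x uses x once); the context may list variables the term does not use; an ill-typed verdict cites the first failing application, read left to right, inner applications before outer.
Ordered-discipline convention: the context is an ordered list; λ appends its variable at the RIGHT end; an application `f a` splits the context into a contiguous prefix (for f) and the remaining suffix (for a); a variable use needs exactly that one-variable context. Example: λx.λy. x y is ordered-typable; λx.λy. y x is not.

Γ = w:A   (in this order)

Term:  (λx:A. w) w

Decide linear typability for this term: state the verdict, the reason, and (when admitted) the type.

no — needs contraction — w ×2; needs weakening: x unused
usage: w: 2, x (λ-bound): 0
use order (left to right): w, w
typing: the term checks, with type A
per-discipline verdicts: ordered ✗ · linear ✗ · affine ✗ · relevant ✗ · unrestricted ✓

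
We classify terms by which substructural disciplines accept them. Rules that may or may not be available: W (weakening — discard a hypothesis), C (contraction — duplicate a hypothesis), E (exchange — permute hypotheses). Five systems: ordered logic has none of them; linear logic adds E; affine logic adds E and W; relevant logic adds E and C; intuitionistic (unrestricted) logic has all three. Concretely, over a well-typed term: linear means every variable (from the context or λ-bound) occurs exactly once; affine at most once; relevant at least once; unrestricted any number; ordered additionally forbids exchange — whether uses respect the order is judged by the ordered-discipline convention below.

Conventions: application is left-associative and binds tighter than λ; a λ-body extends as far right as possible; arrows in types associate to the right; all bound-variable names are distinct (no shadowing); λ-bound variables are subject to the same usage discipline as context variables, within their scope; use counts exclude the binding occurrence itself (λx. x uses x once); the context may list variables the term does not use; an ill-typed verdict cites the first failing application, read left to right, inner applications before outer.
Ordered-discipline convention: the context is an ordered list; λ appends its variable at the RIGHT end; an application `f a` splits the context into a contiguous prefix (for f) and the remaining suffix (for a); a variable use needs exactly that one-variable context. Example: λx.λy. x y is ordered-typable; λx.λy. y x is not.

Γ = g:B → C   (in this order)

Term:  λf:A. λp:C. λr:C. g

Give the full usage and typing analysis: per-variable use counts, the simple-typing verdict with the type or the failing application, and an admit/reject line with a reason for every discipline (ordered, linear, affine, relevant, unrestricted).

usage: g=1, f (λ-bound)=0, p (λ-bound)=0, r (λ-bound)=0
order of uses: g
typing: well-typed at A → C → C → B → C
ordered: ✗, needs weakening: f, p, r unused
linear: ✗, needs weakening: f, p, r unused
affine: ✓, no duplicate uses among g, f, p, r
relevant: ✗, needs weakening: f, p, r unused
unrestricted: ✓, type-checks (A → C → C → B → C) and nothing is barred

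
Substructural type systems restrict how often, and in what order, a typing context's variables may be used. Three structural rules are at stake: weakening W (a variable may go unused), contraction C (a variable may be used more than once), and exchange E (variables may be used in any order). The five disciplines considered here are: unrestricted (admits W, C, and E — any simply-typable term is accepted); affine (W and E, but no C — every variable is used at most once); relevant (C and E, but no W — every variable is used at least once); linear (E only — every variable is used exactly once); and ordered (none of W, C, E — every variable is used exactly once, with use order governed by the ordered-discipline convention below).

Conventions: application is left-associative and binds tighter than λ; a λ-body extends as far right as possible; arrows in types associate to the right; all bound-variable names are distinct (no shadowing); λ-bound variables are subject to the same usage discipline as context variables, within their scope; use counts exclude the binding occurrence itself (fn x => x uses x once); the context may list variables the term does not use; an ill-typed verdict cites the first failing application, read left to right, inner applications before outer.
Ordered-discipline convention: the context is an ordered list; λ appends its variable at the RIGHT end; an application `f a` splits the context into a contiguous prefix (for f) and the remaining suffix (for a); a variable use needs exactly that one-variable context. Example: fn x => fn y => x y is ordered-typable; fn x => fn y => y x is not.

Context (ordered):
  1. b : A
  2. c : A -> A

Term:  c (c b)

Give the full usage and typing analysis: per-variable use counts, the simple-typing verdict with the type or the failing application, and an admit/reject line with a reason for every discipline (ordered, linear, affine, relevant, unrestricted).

usage: b: 1×, c: 2×
use order (left to right): c, c, b
typing: well-typed — term : A
ordered: ✗ — c ×2 used more than once (contraction)
linear: ✗ — c ×2 used more than once (contraction)
affine: ✗ — c ×2 used more than once (contraction)
relevant: ✓ — none of b, c goes unused
unrestricted: ✓ — typability at A is all that's needed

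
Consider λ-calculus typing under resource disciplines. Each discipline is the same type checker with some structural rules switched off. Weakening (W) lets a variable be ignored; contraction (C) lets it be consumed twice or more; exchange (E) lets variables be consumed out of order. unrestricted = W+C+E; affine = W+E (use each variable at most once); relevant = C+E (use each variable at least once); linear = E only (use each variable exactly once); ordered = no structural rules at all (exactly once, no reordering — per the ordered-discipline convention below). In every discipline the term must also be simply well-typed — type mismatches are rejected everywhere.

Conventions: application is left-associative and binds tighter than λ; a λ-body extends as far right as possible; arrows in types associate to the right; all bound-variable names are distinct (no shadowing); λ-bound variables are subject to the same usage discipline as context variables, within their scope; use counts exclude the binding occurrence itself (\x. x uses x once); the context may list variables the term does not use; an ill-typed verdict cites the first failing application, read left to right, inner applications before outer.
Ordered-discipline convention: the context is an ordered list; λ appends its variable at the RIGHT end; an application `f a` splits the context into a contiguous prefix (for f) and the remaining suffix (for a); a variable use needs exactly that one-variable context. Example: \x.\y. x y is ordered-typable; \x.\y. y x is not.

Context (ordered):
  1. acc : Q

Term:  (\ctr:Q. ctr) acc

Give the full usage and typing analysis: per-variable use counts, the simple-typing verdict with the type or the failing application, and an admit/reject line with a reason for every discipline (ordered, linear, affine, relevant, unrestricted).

usage: acc ×1; ctr [bound] ×1
uses in reading order: ctr, acc
typing: the term checks, with type Q
ordered ✓ (acc, ctr once each; derivable with no W/C/E)
linear ✓ (each of acc, ctr used exactly once)
affine ✓ (acc, ctr: no repeats, contraction unneeded)
relevant ✓ (every one of acc, ctr appears)
unrestricted ✓ (simply typable at Q; W, C, E all held)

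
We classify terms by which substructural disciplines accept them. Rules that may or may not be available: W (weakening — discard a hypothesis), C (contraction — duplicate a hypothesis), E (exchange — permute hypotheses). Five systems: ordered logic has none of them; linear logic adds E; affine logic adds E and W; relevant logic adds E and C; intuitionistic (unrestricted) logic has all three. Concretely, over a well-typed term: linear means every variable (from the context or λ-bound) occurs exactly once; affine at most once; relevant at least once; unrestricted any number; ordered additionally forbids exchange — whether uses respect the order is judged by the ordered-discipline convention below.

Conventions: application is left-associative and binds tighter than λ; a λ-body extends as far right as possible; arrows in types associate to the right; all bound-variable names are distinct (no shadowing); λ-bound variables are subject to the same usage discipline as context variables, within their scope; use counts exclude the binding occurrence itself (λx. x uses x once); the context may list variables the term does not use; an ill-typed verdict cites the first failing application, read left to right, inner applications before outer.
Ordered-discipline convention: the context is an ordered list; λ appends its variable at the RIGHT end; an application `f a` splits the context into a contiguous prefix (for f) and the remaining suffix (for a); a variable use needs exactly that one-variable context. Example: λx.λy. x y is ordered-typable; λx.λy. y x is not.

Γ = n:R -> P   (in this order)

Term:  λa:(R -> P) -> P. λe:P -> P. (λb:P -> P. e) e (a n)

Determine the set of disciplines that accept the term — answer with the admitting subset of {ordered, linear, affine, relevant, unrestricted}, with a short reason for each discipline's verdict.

admitted in: unrestricted
usage: n: 1, a (bound): 1, e (bound): 2, b (bound): 0
order of uses: e, e, a, n
typing: well-typed — term : ((R -> P) -> P) -> (P -> P) -> P
ordered ✗ (repeated use of e ×2; needs weakening: b unused)
linear ✗ (repeated use of e ×2; needs weakening: b unused)
affine ✗ (repeated use of e ×2)
relevant ✗ (needs weakening: b unused)
unrestricted ✓ (type-checks (((R -> P) -> P) -> (P -> P) -> P) and nothing is barred)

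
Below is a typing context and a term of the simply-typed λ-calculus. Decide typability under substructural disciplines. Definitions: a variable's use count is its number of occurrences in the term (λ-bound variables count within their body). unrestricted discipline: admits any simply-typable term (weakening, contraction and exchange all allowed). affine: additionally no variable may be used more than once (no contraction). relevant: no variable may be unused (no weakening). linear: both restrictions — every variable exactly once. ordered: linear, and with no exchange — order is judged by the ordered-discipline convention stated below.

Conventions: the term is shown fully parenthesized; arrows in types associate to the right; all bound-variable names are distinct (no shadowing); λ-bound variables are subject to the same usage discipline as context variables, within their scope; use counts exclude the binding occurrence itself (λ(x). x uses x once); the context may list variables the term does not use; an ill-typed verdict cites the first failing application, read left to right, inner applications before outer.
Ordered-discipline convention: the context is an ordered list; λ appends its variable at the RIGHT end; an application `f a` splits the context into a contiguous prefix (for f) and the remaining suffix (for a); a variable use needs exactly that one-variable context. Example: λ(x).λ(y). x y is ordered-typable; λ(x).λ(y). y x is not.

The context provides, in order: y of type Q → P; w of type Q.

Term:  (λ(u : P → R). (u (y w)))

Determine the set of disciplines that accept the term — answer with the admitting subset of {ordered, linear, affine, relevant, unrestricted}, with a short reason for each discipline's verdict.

admitting disciplines: linear, affine, relevant, unrestricted
usage: y ×1; w ×1; u (bound) ×1
uses in reading order: u, y, w
typing: the term checks, with type (P → R) → R
ordered: ✗ — no ordered split (uses run u, y, w)
linear: ✓ — single use per variable (y, w, u)
affine: ✓ — at most one use each (y, w, u)
relevant: ✓ — none of y, w, u goes unused
unrestricted: ✓ — typability at (P → R) → R is all that's needed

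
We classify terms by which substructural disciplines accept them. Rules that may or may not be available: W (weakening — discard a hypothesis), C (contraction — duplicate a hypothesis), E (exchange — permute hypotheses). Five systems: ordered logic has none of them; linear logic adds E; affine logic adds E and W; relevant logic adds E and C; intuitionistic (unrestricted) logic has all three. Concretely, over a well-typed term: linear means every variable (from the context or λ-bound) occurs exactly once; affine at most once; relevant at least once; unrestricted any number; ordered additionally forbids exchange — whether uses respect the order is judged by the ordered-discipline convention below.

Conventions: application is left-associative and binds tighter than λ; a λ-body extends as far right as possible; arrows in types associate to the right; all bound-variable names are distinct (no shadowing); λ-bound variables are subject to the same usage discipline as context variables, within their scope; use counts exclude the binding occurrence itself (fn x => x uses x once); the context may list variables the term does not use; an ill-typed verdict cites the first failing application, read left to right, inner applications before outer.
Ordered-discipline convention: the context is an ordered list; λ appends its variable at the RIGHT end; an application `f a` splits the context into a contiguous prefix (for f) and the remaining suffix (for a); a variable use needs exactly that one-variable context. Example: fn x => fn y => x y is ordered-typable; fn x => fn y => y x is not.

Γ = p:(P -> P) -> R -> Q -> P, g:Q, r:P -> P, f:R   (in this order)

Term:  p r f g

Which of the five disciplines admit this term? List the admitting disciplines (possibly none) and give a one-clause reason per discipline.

admitted in: linear, affine, relevant, unrestricted
counts: p: 1, g: 1, r: 1, f: 1
uses in reading order: p, r, f, g
typing: the term checks, with type P
ordered: ✗ — no ordered split (uses run p, r, f, g)
linear: ✓ — single use per variable (p, g, r, f)
affine: ✓ — at most one use each (p, g, r, f)
relevant: ✓ — at least one use each (p, g, r, f)
unrestricted: ✓ — type-checks (P) and nothing is barred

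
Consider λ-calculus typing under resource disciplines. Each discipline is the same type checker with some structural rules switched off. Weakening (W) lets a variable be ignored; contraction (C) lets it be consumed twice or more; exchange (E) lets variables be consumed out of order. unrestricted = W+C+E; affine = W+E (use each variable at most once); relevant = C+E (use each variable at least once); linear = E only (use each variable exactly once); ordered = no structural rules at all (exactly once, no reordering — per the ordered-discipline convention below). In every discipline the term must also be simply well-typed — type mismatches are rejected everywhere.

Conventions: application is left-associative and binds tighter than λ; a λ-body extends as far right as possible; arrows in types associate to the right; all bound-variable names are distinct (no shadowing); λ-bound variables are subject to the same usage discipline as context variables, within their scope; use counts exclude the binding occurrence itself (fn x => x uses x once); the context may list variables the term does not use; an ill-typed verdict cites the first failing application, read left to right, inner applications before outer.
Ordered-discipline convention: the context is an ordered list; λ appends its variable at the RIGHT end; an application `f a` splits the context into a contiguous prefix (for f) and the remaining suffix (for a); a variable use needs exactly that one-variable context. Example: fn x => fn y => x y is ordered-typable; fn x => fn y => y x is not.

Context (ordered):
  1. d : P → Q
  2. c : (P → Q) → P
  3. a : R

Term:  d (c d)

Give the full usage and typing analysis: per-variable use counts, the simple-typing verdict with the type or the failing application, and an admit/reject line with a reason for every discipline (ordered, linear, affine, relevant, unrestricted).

usage: d: 2×; c: 1×; a: 0×
uses in reading order: d, c, d
typing: well-typed — term : Q
ordered ✗ (d ×2 used more than once (contraction); unused: a — weakening required)
linear ✗ (d ×2 used more than once (contraction); unused: a — weakening required)
affine ✗ (d ×2 used more than once (contraction))
relevant ✗ (unused: a — weakening required)
unrestricted ✓ (well-typed at Q; no restrictions here)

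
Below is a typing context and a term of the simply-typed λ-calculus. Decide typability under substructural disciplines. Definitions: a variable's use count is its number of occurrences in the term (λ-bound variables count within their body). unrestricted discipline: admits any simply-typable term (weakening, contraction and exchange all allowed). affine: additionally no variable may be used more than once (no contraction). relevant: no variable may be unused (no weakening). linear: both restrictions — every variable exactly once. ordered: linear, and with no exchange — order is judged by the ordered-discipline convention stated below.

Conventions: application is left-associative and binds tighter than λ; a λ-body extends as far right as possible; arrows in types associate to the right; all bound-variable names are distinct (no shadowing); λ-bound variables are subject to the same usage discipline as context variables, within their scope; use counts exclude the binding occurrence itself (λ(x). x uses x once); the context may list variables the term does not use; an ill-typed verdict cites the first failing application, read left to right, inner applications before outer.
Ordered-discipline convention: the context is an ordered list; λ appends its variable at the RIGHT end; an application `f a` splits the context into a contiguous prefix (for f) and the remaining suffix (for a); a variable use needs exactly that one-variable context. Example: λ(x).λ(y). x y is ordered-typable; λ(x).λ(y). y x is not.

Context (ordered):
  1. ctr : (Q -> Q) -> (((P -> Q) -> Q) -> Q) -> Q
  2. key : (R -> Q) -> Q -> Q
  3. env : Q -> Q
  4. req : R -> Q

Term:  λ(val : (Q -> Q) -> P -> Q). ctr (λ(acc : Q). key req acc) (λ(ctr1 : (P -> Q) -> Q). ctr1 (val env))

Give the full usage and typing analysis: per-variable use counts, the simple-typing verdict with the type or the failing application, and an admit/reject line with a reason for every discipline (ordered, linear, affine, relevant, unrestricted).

counts: ctr: 1×, key: 1×, env: 1×, req: 1×, val [bound]: 1×, acc [bound]: 1×, ctr1 [bound]: 1×
uses in reading order: ctr, key, req, acc, ctr1, val, env
typing: well-typed — term : ((Q -> Q) -> P -> Q) -> Q
ordered ✗ (no contiguous prefix/suffix split fits ctr, key, req, acc, ctr1, val, env)
linear ✓ (ctr, key, env, req, val, acc, ctr1: one use apiece)
affine ✓ (no duplicate uses among ctr, key, env, req, val, acc, ctr1)
relevant ✓ (none of ctr, key, env, req, val, acc, ctr1 goes unused)
unrestricted ✓ (typability at ((Q -> Q) -> P -> Q) -> Q is all that's needed)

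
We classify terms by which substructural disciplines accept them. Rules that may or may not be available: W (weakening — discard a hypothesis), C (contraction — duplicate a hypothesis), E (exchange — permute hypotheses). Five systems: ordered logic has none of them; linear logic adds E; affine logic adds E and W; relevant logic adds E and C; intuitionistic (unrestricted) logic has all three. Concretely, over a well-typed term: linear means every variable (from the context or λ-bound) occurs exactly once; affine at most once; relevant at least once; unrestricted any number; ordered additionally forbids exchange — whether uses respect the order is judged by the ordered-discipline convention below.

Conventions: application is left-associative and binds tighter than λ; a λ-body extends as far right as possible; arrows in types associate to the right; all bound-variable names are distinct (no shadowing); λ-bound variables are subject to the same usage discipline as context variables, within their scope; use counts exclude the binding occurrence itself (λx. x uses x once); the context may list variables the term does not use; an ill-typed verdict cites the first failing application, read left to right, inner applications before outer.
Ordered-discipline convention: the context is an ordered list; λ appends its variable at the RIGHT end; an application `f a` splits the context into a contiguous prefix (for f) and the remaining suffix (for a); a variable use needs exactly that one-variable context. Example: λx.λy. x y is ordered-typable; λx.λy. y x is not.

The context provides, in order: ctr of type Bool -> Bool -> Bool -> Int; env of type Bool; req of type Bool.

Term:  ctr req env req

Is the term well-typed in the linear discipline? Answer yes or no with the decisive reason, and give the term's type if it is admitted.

no — repeated use of req ×2
counts: ctr: 1; env: 1; req: 2
left-to-right use order: ctr, req, env, req
typing: well-typed — term : Int
summary: ordered ✗, linear ✗, affine ✗, relevant ✓, unrestricted ✓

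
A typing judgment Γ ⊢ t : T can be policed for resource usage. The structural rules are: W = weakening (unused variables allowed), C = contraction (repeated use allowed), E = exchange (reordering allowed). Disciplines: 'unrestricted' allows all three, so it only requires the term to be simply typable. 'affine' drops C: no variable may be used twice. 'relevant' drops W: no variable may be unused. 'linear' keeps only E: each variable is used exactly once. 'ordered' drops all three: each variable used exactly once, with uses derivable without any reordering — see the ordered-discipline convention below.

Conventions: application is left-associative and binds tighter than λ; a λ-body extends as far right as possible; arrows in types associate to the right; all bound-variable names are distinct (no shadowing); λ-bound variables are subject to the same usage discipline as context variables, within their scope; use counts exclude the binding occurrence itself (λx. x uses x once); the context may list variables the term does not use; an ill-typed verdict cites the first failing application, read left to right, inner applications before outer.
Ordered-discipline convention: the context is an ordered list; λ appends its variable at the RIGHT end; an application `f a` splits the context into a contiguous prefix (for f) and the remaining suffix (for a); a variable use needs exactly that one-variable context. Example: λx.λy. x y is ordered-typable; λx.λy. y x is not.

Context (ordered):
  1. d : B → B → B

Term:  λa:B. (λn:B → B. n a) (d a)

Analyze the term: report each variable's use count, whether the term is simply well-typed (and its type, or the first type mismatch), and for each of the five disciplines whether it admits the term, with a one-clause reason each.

usage: d: 1, a (λ-bound): 2, n (λ-bound): 1
order of uses: n, a, d, a
typing: the term checks, with type B → B
ordered: ✗, needs contraction — a ×2
linear: ✗, needs contraction — a ×2
affine: ✗, needs contraction — a ×2
relevant: ✓, d, a, n: all used, weakening unneeded
unrestricted: ✓, typability at B → B is all that's needed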